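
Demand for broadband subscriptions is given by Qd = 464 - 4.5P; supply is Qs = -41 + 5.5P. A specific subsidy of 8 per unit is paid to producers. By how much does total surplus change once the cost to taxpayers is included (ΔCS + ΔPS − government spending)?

Net change in total surplus = -79.2

Pre-subsidy: 464 - 4.5P = -41 + 5.5P gives P* = 50.5, Q* = 236.75.
With the subsidy, sellers receive Ps = Pb + 8 for each unit, where Pb is the price buyers pay.
Supply in terms of Pb becomes Qs = -41 + 5.5(Pb + 8) = 3 + 5.5Pb. Setting this equal to demand: 464 - 4.5Pb = 3 + 5.5Pb, so Pb = 46.1.
Sellers receive Ps = 46.1 + 8 = 54.1; Q' = 464 − 4.5·46.1 = 256.55.
ΔCS = ½(236.75 + 256.55)(50.5 − 46.1) = 1085.26; ΔPS = ½(236.75 + 256.55)(54.1 − 50.5) = 887.94.
Government spending = 8 × 256.55 = 2052.4.
Net change = 1085.26 + 887.94 − 2052.4 = -79.2. The loss equals the DWL triangle ½·8·19.8.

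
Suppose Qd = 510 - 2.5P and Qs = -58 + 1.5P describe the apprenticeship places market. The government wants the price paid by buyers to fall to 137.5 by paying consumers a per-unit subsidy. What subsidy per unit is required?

At a buyer price of 137.5, quantity demanded is 510 − 2.5·137.5 = 166.25.
Sellers supply 166.25 only when they receive Ps with -58 + 1.5·Ps = 166.25, i.e. Ps = 149.5.
s = Ps − Pb = 149.5 − 137.5 = 12.

Required subsidy s = 12 per unit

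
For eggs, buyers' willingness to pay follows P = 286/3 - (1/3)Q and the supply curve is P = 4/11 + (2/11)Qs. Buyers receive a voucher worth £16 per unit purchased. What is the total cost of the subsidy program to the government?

Pre-subsidy: 286/3 - (1/3)Q = 4/11 + (2/11)Q gives Q* = 3134/17 and P* = 576/17.
With the rebate, buyers effectively pay Pb = Ps − 16, where Ps is the price sellers receive.
On the curves, Pb = 286/3 - (1/3)Q and Ps = 4/11 + (2/11)Q; the wedge Ps − Pb = 16 gives 4/11 + (2/11)Q − (286/3 - (1/3)Q) = 16, so Q' = 3662/17.
Then Pb = 286/3 − (1/3)·(3662/17) = 400/17 and Ps = 4/11 + (2/11)·(3662/17) = 672/17.
Government outlay = subsidy × quantity = 16 × 3662/17 = 58592/17.

Government cost = 58592/17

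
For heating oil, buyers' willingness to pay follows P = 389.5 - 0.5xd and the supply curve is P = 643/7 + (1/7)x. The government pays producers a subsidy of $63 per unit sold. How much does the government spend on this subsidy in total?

Government cost = $35343

Pre-subsidy: 389.5 - 0.5x = 643/7 + (1/7)x gives x* = 463 and P* = 158.
With the subsidy, sellers receive Ps = Pb + 63 for each unit, where Pb is the price buyers pay.
On the curves, Pb = 389.5 - 0.5x and Ps = 643/7 + (1/7)x; the wedge Ps − Pb = 63 gives 643/7 + (1/7)x − (389.5 - 0.5x) = 63, so x' = 561.
Then Pb = 389.5 − 0.5·561 = 109 and Ps = 643/7 + (1/7)·561 = 172.
Government outlay = subsidy × quantity = 63 × 561 = 35343.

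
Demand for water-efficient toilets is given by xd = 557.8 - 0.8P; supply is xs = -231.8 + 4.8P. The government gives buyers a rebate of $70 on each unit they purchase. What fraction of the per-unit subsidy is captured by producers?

Producer share = 1/7

Pre-subsidy: 557.8 - 0.8P = -231.8 + 4.8P gives P* = 141, x* = 445.
With the rebate, buyers effectively pay Pb = Ps − 70, where Ps is the price sellers receive.
Demand in terms of Ps becomes xd = 557.8 − 0.8(Ps − 70) = 613.8 - 0.8Ps. Setting this equal to supply: 613.8 - 0.8Ps = -231.8 + 4.8Ps, so Ps = 151.
Buyers pay Pb = 151 − 70 = 81; x' = -231.8 + 4.8·151 = 493.
Buyers' price falls by P* − Pb = 141 − 81 = 60; sellers' price rises by Ps − P* = 151 − 141 = 10.
So producers capture 10/70 = 1/7 of each unit of subsidy.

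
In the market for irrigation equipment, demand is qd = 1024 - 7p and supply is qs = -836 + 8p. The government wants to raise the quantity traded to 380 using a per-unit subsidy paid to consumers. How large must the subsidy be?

Required subsidy s = 60 per unit

At q = 380, invert demand for the buyer price: pb = (1024 − 380)/7 = 92; invert supply for the seller price: ps = (380 − (-836))/8 = 152.
The subsidy must fill the gap: s = ps − pb = 152 − 92 = 60.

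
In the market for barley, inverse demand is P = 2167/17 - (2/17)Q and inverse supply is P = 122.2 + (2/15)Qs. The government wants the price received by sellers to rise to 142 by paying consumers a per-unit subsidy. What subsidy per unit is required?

Required subsidy s = 32 per unit

At a seller price of 142, quantity supplied is -916.5 + 7.5·142 = 148.5.
Buyers absorb 148.5 only when they pay Pb = 2167/17 − (2/17)·148.5 = 110.
s = Ps − Pb = 142 − 110 = 32.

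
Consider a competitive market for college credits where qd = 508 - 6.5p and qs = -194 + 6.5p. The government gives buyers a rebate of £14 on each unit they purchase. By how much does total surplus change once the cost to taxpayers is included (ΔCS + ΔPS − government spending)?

Pre-subsidy: 508 - 6.5p = -194 + 6.5p gives p* = 54, q* = 157.
With the rebate, buyers effectively pay pb = ps − 14, where ps is the price sellers receive.
Demand in terms of ps becomes qd = 508 − 6.5(ps − 14) = 599 - 6.5ps. Setting this equal to supply: 599 - 6.5ps = -194 + 6.5ps, so ps = 61.
Buyers pay pb = 61 − 14 = 47; q' = -194 + 6.5·61 = 202.5.
ΔCS = ½(157 + 202.5)(54 − 47) = 1258.25; ΔPS = ½(157 + 202.5)(61 − 54) = 1258.25.
Government spending = 14 × 202.5 = 2835.
Net change = 1258.25 + 1258.25 − 2835 = -318.5. The loss equals the DWL triangle ½·14·45.5.

Net change in total surplus = -£318.5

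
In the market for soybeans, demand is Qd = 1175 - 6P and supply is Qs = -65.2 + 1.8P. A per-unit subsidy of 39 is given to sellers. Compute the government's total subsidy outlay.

Pre-subsidy: 1175 - 6P = -65.2 + 1.8P gives P* = 159, Q* = 221.
With the subsidy, sellers receive Ps = Pb + 39 for each unit, where Pb is the price buyers pay.
Supply in terms of Pb becomes Qs = -65.2 + 1.8(Pb + 39) = 5 + 1.8Pb. Setting this equal to demand: 1175 - 6Pb = 5 + 1.8Pb, so Pb = 150.
Sellers receive Ps = 150 + 39 = 189; Q' = 1175 − 6·150 = 275.
Government outlay = subsidy × quantity = 39 × 275 = 10725.

Government cost = 10725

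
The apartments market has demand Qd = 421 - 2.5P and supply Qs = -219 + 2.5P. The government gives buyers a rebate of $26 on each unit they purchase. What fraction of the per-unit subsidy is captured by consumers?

Consumer share = 0.5

Pre-subsidy: 421 - 2.5P = -219 + 2.5P gives P* = 128, Q* = 101.
With the rebate, buyers effectively pay Pb = Ps − 26, where Ps is the price sellers receive.
Demand in terms of Ps becomes Qd = 421 − 2.5(Ps − 26) = 486 - 2.5Ps. Setting this equal to supply: 486 - 2.5Ps = -219 + 2.5Ps, so Ps = 141.
Buyers pay Pb = 141 − 26 = 115; Q' = -219 + 2.5·141 = 133.5.
Buyers' price falls by P* − Pb = 128 − 115 = 13; sellers' price rises by Ps − P* = 141 − 128 = 13.
So consumers capture 13/26 = 0.5 of each unit of subsidy.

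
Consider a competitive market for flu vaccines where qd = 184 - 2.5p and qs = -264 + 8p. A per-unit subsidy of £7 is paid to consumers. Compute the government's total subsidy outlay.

Government cost = 1904/3

Pre-subsidy: 184 - 2.5p = -264 + 8p gives p* = 128/3, q* = 232/3.
With the rebate, buyers effectively pay pb = ps − 7, where ps is the price sellers receive.
Demand in terms of ps becomes qd = 184 − 2.5(ps − 7) = 201.5 - 2.5ps. Setting this equal to supply: 201.5 - 2.5ps = -264 + 8ps, so ps = 133/3.
Buyers pay pb = 133/3 − 7 = 112/3; q' = -264 + 8·(133/3) = 272/3.
Government outlay = subsidy × quantity = 7 × 272/3 = 1904/3.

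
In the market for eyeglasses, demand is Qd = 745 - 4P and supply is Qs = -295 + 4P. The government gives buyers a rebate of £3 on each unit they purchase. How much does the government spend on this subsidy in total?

Government cost = £693

Pre-subsidy: 745 - 4P = -295 + 4P gives P* = 130, Q* = 225.
With the rebate, buyers effectively pay Pb = Ps − 3, where Ps is the price sellers receive.
Demand in terms of Ps becomes Qd = 745 − 4(Ps − 3) = 757 - 4Ps. Setting this equal to supply: 757 - 4Ps = -295 + 4Ps, so Ps = 131.5.
Buyers pay Pb = 131.5 − 3 = 128.5; Q' = -295 + 4·131.5 = 231.
Government outlay = subsidy × quantity = 3 × 231 = 693.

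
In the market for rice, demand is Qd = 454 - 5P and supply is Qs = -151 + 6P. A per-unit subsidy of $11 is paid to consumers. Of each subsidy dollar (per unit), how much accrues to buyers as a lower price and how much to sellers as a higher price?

Buyers gain $6 per unit; sellers gain $5 per unit

Pre-subsidy: 454 - 5P = -151 + 6P gives P* = 55, Q* = 179.
With the rebate, buyers effectively pay Pb = Ps − 11, where Ps is the price sellers receive.
Demand in terms of Ps becomes Qd = 454 − 5(Ps − 11) = 509 - 5Ps. Setting this equal to supply: 509 - 5Ps = -151 + 6Ps, so Ps = 60.
Buyers pay Pb = 60 − 11 = 49; Q' = -151 + 6·60 = 209.
Buyers' price falls by P* − Pb = 55 − 49 = 6; sellers' price rises by Ps − P* = 60 − 55 = 5.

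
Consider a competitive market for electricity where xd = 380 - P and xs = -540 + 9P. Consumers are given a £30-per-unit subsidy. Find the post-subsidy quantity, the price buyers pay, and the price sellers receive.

x' = 315; buyers pay £65; sellers receive £95

Pre-subsidy: 380 - P = -540 + 9P gives P* = 92, x* = 288.
With the rebate, buyers effectively pay Pb = Ps − 30, where Ps is the price sellers receive.
Demand in terms of Ps becomes xd = 380 − 1(Ps − 30) = 410 - Ps. Setting this equal to supply: 410 - Ps = -540 + 9Ps, so Ps = 95.
Buyers pay Pb = 95 − 30 = 65; x' = -540 + 9·95 = 315.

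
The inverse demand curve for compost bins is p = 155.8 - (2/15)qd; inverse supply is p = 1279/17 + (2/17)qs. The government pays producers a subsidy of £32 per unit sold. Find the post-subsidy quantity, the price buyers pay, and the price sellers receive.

Pre-subsidy: 155.8 - (2/15)q = 1279/17 + (2/17)q gives q* = 321 and p* = 113.
With the subsidy, sellers receive ps = pb + 32 for each unit, where pb is the price buyers pay.
On the curves, pb = 155.8 - (2/15)q and ps = 1279/17 + (2/17)q; the wedge ps − pb = 32 gives 1279/17 + (2/17)q − (155.8 - (2/15)q) = 32, so q' = 448.5.
Then pb = 155.8 − (2/15)·448.5 = 96 and ps = 1279/17 + (2/17)·448.5 = 128.

q' = 448.5; buyers pay £96; sellers receive £128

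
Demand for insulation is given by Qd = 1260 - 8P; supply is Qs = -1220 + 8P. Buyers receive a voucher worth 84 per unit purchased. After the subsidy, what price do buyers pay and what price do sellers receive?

Buyers pay 113; sellers receive 197

Pre-subsidy: 1260 - 8P = -1220 + 8P gives P* = 155, Q* = 20.
With the rebate, buyers effectively pay Pb = Ps − 84, where Ps is the price sellers receive.
Demand in terms of Ps becomes Qd = 1260 − 8(Ps − 84) = 1932 - 8Ps. Setting this equal to supply: 1932 - 8Ps = -1220 + 8Ps, so Ps = 197.
Buyers pay Pb = 197 − 84 = 113; Q' = -1220 + 8·197 = 356.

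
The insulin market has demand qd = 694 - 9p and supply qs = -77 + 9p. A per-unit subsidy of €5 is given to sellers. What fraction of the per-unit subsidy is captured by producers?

Producer share = 0.5

Pre-subsidy: 694 - 9p = -77 + 9p gives p* = 257/6, q* = 308.5.
With the subsidy, sellers receive ps = pb + 5 for each unit, where pb is the price buyers pay.
Supply in terms of pb becomes qs = -77 + 9(pb + 5) = -32 + 9pb. Setting this equal to demand: 694 - 9pb = -32 + 9pb, so pb = 121/3.
Sellers receive ps = 121/3 + 5 = 136/3; q' = 694 − 9·(121/3) = 331.
Buyers' price falls by p* − pb = 257/6 − 121/3 = 2.5; sellers' price rises by ps − p* = 136/3 − 257/6 = 2.5.
So producers capture 2.5/5 = 0.5 of each unit of subsidy.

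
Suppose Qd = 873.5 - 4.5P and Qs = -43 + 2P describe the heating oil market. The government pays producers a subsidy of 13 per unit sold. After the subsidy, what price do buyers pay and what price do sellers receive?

Buyers pay 137; sellers receive 150

Pre-subsidy: 873.5 - 4.5P = -43 + 2P gives P* = 141, Q* = 239.
With the subsidy, sellers receive Ps = Pb + 13 for each unit, where Pb is the price buyers pay.
Supply in terms of Pb becomes Qs = -43 + 2(Pb + 13) = -17 + 2Pb. Setting this equal to demand: 873.5 - 4.5Pb = -17 + 2Pb, so Pb = 137.
Sellers receive Ps = 137 + 13 = 150; Q' = 873.5 − 4.5·137 = 257.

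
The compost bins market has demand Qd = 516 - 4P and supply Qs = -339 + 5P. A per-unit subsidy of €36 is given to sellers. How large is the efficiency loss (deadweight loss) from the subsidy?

Deadweight loss = €1440

Pre-subsidy: 516 - 4P = -339 + 5P gives P* = 95, Q* = 136.
With the subsidy, sellers receive Ps = Pb + 36 for each unit, where Pb is the price buyers pay.
Supply in terms of Pb becomes Qs = -339 + 5(Pb + 36) = -159 + 5Pb. Setting this equal to demand: 516 - 4Pb = -159 + 5Pb, so Pb = 75.
Sellers receive Ps = 75 + 36 = 111; Q' = 516 − 4·75 = 216.
The subsidy expands output by 216 − 136 = 80 past the efficient level; on those units the gap between marginal cost and willingness to pay runs from 0 up to 36.
DWL = ½ × 36 × 80 = 1440.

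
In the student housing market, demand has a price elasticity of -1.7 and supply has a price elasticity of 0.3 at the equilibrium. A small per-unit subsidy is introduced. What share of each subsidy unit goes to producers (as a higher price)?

For a small subsidy around the equilibrium, the benefit split depends on the relative slopes, which at a point are proportional to the elasticities.
Buyer share = εs/(εs + |εd|) = 0.3/(0.3 + 1.7) = 0.15; seller share = |εd|/(εs + |εd|) = 0.85.
So producers capture 0.85 of the subsidy.

Producer share = 0.85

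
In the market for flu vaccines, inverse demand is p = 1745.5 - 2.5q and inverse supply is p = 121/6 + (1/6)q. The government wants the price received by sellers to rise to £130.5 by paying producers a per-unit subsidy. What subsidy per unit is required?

Required subsidy s = £40 per unit

At a seller price of 130.5, quantity supplied is -121 + 6·130.5 = 662.
Buyers absorb 662 only when they pay pb = 1745.5 − 2.5·662 = 90.5.
s = ps − pb = 130.5 − 90.5 = 40.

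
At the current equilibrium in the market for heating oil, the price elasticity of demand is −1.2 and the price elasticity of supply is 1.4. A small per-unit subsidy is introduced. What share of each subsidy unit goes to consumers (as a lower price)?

For a small subsidy around the equilibrium, the benefit split depends on the relative slopes, which at a point are proportional to the elasticities.
Buyer share = εs/(εs + |εd|) = 1.4/(1.4 + 1.2) = 7/13; seller share = |εd|/(εs + |εd|) = 6/13.

Consumer share = 7/13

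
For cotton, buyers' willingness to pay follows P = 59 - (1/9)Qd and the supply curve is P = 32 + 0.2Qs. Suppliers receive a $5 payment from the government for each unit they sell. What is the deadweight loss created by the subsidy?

Pre-subsidy: 59 - (1/9)Q = 32 + 0.2Q gives Q* = 1215/14 and P* = 691/14.
With the subsidy, sellers receive Ps = Pb + 5 for each unit, where Pb is the price buyers pay.
On the curves, Pb = 59 - (1/9)Q and Ps = 32 + 0.2Q; the wedge Ps − Pb = 5 gives 32 + 0.2Q − (59 - (1/9)Q) = 5, so Q' = 720/7.
Then Pb = 59 − (1/9)·(720/7) = 333/7 and Ps = 32 + 0.2·(720/7) = 368/7.
The subsidy expands output by 720/7 − 1215/14 = 225/14 past the efficient level; on those units the gap between marginal cost and willingness to pay runs from 0 up to 5.
DWL = ½ × 5 × 225/14 = 1125/28.

Deadweight loss = 1125/28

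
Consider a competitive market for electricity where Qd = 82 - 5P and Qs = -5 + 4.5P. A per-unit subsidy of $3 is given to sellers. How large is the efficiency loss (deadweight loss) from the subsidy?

Deadweight loss = 405/38

Pre-subsidy: 82 - 5P = -5 + 4.5P gives P* = 174/19, Q* = 688/19.
With the subsidy, sellers receive Ps = Pb + 3 for each unit, where Pb is the price buyers pay.
Supply in terms of Pb becomes Qs = -5 + 4.5(Pb + 3) = 8.5 + 4.5Pb. Setting this equal to demand: 82 - 5Pb = 8.5 + 4.5Pb, so Pb = 147/19.
Sellers receive Ps = 147/19 + 3 = 204/19; Q' = 82 − 5·(147/19) = 823/19.
The subsidy expands output by 823/19 − 688/19 = 135/19 past the efficient level; on those units the gap between marginal cost and willingness to pay runs from 0 up to 3.
DWL = ½ × 3 × 135/19 = 405/38.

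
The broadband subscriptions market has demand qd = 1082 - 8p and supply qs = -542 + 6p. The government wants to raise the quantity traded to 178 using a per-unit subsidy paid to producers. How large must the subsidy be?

Required subsidy s = 7 per unit

At q = 178, invert demand for the buyer price: pb = (1082 − 178)/8 = 113; invert supply for the seller price: ps = (178 − (-542))/6 = 120.
The subsidy must fill the gap: s = ps − pb = 120 − 113 = 7.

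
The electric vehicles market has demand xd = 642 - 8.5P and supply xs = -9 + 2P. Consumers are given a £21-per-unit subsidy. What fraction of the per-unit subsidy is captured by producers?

Pre-subsidy: 642 - 8.5P = -9 + 2P gives P* = 62, x* = 115.
With the rebate, buyers effectively pay Pb = Ps − 21, where Ps is the price sellers receive.
Demand in terms of Ps becomes xd = 642 − 8.5(Ps − 21) = 820.5 - 8.5Ps. Setting this equal to supply: 820.5 - 8.5Ps = -9 + 2Ps, so Ps = 79.
Buyers pay Pb = 79 − 21 = 58; x' = -9 + 2·79 = 149.
Buyers' price falls by P* − Pb = 62 − 58 = 4; sellers' price rises by Ps − P* = 79 − 62 = 17.
So producers capture 17/21 = 17/21 of each unit of subsidy.

Producer share = 17/21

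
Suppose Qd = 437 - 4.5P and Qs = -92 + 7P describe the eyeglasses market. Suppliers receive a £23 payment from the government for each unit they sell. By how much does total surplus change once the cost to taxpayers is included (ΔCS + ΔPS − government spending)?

Pre-subsidy: 437 - 4.5P = -92 + 7P gives P* = 46, Q* = 230.
With the subsidy, sellers receive Ps = Pb + 23 for each unit, where Pb is the price buyers pay.
Supply in terms of Pb becomes Qs = -92 + 7(Pb + 23) = 69 + 7Pb. Setting this equal to demand: 437 - 4.5Pb = 69 + 7Pb, so Pb = 32.
Sellers receive Ps = 32 + 23 = 55; Q' = 437 − 4.5·32 = 293.
ΔCS = ½(230 + 293)(46 − 32) = 3661; ΔPS = ½(230 + 293)(55 − 46) = 2353.5.
Government spending = 23 × 293 = 6739.
Net change = 3661 + 2353.5 − 6739 = -724.5. The loss equals the DWL triangle ½·23·63.

Net change in total surplus = -£724.5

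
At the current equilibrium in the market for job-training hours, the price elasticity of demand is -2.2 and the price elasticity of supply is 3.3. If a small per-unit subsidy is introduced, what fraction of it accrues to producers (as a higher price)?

For a small subsidy around the equilibrium, the benefit split depends on the relative slopes, which at a point are proportional to the elasticities.
Buyer share = εs/(εs + |εd|) = 3.3/(3.3 + 2.2) = 0.6; seller share = |εd|/(εs + |εd|) = 0.4.
So producers capture 0.4 of the subsidy.

Producer share = 0.4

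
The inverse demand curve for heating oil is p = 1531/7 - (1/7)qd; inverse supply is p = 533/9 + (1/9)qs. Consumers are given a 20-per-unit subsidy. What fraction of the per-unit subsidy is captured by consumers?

Consumer share = 0.5625

Pre-subsidy: 1531/7 - (1/7)q = 533/9 + (1/9)q gives q* = 628 and p* = 129.
With the rebate, buyers effectively pay pb = ps − 20, where ps is the price sellers receive.
On the curves, pb = 1531/7 - (1/7)q and ps = 533/9 + (1/9)q; the wedge ps − pb = 20 gives 533/9 + (1/9)q − (1531/7 - (1/7)q) = 20, so q' = 706.75.
Then pb = 1531/7 − (1/7)·706.75 = 117.75 and ps = 533/9 + (1/9)·706.75 = 137.75.
Buyers' price falls by p* − pb = 129 − 117.75 = 11.25; sellers' price rises by ps − p* = 137.75 − 129 = 8.75.
So consumers capture 11.25/20 = 0.5625 of each unit of subsidy.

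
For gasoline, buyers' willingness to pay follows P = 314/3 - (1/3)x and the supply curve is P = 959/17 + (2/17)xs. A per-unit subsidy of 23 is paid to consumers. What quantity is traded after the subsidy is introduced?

Pre-subsidy: 314/3 - (1/3)x = 959/17 + (2/17)x gives x* = 107 and P* = 69.
With the rebate, buyers effectively pay Pb = Ps − 23, where Ps is the price sellers receive.
On the curves, Pb = 314/3 - (1/3)x and Ps = 959/17 + (2/17)x; the wedge Ps − Pb = 23 gives 959/17 + (2/17)x − (314/3 - (1/3)x) = 23, so x' = 158.
Then Pb = 314/3 − (1/3)·158 = 52 and Ps = 959/17 + (2/17)·158 = 75.

x' = 158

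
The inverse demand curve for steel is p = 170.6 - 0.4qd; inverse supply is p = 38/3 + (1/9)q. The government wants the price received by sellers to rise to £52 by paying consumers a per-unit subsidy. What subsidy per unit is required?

At a seller price of 52, quantity supplied is -114 + 9·52 = 354.
Buyers absorb 354 only when they pay pb = 170.6 − 0.4·354 = 29.
s = ps − pb = 52 − 29 = 23.

Required subsidy s = £23 per unit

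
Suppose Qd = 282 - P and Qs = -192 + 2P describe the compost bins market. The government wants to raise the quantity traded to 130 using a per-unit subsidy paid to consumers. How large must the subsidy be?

At Q = 130, invert demand for the buyer price: Pb = (282 − 130)/1 = 152; invert supply for the seller price: Ps = (130 − (-192))/2 = 161.
The subsidy must fill the gap: s = Ps − Pb = 161 − 152 = 9.

Required subsidy s = 9 per unit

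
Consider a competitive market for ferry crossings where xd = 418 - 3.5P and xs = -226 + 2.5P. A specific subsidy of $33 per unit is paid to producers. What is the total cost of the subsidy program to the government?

Government cost = $2985.125

Pre-subsidy: 418 - 3.5P = -226 + 2.5P gives P* = 322/3, x* = 127/3.
With the subsidy, sellers receive Ps = Pb + 33 for each unit, where Pb is the price buyers pay.
Supply in terms of Pb becomes xs = -226 + 2.5(Pb + 33) = -143.5 + 2.5Pb. Setting this equal to demand: 418 - 3.5Pb = -143.5 + 2.5Pb, so Pb = 1123/12.
Sellers receive Ps = 1123/12 + 33 = 1519/12; x' = 418 − 3.5·(1123/12) = 2171/24.
Government outlay = subsidy × quantity = 33 × 2171/24 = 2985.125.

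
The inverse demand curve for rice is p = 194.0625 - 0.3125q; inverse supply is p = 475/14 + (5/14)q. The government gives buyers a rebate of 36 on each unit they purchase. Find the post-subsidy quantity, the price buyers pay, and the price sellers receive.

Pre-subsidy: 194.0625 - 0.3125q = 475/14 + (5/14)q gives q* = 3587/15 and p* = 358/3.
With the rebate, buyers effectively pay pb = ps − 36, where ps is the price sellers receive.
On the curves, pb = 194.0625 - 0.3125q and ps = 475/14 + (5/14)q; the wedge ps − pb = 36 gives 475/14 + (5/14)q − (194.0625 - 0.3125q) = 36, so q' = 21967/75.
Then pb = 194.0625 − 0.3125·(21967/75) = 1538/15 and ps = 475/14 + (5/14)·(21967/75) = 2078/15.

q' = 21967/75; buyers pay 1538/15; sellers receive 2078/15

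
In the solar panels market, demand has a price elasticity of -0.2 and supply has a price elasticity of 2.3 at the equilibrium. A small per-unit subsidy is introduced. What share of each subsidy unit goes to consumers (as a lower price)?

Consumer share = 0.92

For a small subsidy around the equilibrium, the benefit split depends on the relative slopes, which at a point are proportional to the elasticities.
Buyer share = εs/(εs + |εd|) = 2.3/(2.3 + 0.2) = 0.92; seller share = |εd|/(εs + |εd|) = 0.08.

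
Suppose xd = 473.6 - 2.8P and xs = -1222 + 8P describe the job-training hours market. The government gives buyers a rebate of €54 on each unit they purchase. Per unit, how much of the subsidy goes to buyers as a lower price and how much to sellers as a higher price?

Pre-subsidy: 473.6 - 2.8P = -1222 + 8P gives P* = 157, x* = 34.
With the rebate, buyers effectively pay Pb = Ps − 54, where Ps is the price sellers receive.
Demand in terms of Ps becomes xd = 473.6 − 2.8(Ps − 54) = 624.8 - 2.8Ps. Setting this equal to supply: 624.8 - 2.8Ps = -1222 + 8Ps, so Ps = 171.
Buyers pay Pb = 171 − 54 = 117; x' = -1222 + 8·171 = 146.
Buyers' price falls by P* − Pb = 157 − 117 = 40; sellers' price rises by Ps − P* = 171 − 157 = 14.

Buyers gain €40 per unit; sellers gain €14 per unit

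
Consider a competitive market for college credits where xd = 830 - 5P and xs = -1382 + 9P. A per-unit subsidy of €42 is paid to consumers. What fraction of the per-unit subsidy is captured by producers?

Pre-subsidy: 830 - 5P = -1382 + 9P gives P* = 158, x* = 40.
With the rebate, buyers effectively pay Pb = Ps − 42, where Ps is the price sellers receive.
Demand in terms of Ps becomes xd = 830 − 5(Ps − 42) = 1040 - 5Ps. Setting this equal to supply: 1040 - 5Ps = -1382 + 9Ps, so Ps = 173.
Buyers pay Pb = 173 − 42 = 131; x' = -1382 + 9·173 = 175.
Buyers' price falls by P* − Pb = 158 − 131 = 27; sellers' price rises by Ps − P* = 173 − 158 = 15.
So producers capture 15/42 = 5/14 of each unit of subsidy.

Producer share = 5/14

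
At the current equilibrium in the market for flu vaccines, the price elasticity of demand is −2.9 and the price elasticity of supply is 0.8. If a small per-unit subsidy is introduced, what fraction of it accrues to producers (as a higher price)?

For a small subsidy around the equilibrium, the benefit split depends on the relative slopes, which at a point are proportional to the elasticities.
Buyer share = εs/(εs + |εd|) = 0.8/(0.8 + 2.9) = 8/37; seller share = |εd|/(εs + |εd|) = 29/37.
So producers capture 29/37 of the subsidy.

Producer share = 29/37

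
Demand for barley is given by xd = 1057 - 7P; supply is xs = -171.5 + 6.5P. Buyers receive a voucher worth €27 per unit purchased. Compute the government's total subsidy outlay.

Pre-subsidy: 1057 - 7P = -171.5 + 6.5P gives P* = 91, x* = 420.
With the rebate, buyers effectively pay Pb = Ps − 27, where Ps is the price sellers receive.
Demand in terms of Ps becomes xd = 1057 − 7(Ps − 27) = 1246 - 7Ps. Setting this equal to supply: 1246 - 7Ps = -171.5 + 6.5Ps, so Ps = 105.
Buyers pay Pb = 105 − 27 = 78; x' = -171.5 + 6.5·105 = 511.
Government outlay = subsidy × quantity = 27 × 511 = 13797.

Government cost = €13797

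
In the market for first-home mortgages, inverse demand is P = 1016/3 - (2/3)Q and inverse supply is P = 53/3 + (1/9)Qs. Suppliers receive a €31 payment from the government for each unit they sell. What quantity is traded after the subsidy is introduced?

Pre-subsidy: 1016/3 - (2/3)Q = 53/3 + (1/9)Q gives Q* = 2889/7 and P* = 1334/21.
With the subsidy, sellers receive Ps = Pb + 31 for each unit, where Pb is the price buyers pay.
On the curves, Pb = 1016/3 - (2/3)Q and Ps = 53/3 + (1/9)Q; the wedge Ps − Pb = 31 gives 53/3 + (1/9)Q − (1016/3 - (2/3)Q) = 31, so Q' = 3168/7.
Then Pb = 1016/3 − (2/3)·(3168/7) = 776/21 and Ps = 53/3 + (1/9)·(3168/7) = 1427/21.

Q' = 3168/7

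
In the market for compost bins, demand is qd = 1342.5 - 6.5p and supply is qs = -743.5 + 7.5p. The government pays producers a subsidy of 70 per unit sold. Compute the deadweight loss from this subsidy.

Pre-subsidy: 1342.5 - 6.5p = -743.5 + 7.5p gives p* = 149, q* = 374.
With the subsidy, sellers receive ps = pb + 70 for each unit, where pb is the price buyers pay.
Supply in terms of pb becomes qs = -743.5 + 7.5(pb + 70) = -218.5 + 7.5pb. Setting this equal to demand: 1342.5 - 6.5pb = -218.5 + 7.5pb, so pb = 111.5.
Sellers receive ps = 111.5 + 70 = 181.5; q' = 1342.5 − 6.5·111.5 = 617.75.
The subsidy expands output by 617.75 − 374 = 243.75 past the efficient level; on those units the gap between marginal cost and willingness to pay runs from 0 up to 70.
DWL = ½ × 70 × 243.75 = 8531.25.

Deadweight loss = 8531.25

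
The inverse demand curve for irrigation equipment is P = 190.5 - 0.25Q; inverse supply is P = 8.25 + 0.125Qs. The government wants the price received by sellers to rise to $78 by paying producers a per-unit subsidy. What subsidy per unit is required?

Required subsidy s = $27 per unit

At a seller price of 78, quantity supplied is -66 + 8·78 = 558.
Buyers absorb 558 only when they pay Pb = 190.5 − 0.25·558 = 51.
s = Ps − Pb = 78 − 51 = 27.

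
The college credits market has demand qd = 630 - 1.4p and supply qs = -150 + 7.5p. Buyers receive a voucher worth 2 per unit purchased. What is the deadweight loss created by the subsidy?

Deadweight loss = 210/89

Pre-subsidy: 630 - 1.4p = -150 + 7.5p gives p* = 7800/89, q* = 45150/89.
With the rebate, buyers effectively pay pb = ps − 2, where ps is the price sellers receive.
Demand in terms of ps becomes qd = 630 − 1.4(ps − 2) = 632.8 - 1.4ps. Setting this equal to supply: 632.8 - 1.4ps = -150 + 7.5ps, so ps = 7828/89.
Buyers pay pb = 7828/89 − 2 = 7650/89; q' = -150 + 7.5·(7828/89) = 45360/89.
The subsidy expands output by 45360/89 − 45150/89 = 210/89 past the efficient level; on those units the gap between marginal cost and willingness to pay runs from 0 up to 2.
DWL = ½ × 2 × 210/89 = 210/89.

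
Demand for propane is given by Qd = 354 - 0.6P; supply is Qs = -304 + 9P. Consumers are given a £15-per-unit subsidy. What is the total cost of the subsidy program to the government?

Government cost = £4819.6875

Pre-subsidy: 354 - 0.6P = -304 + 9P gives P* = 1645/24, Q* = 312.875.
With the rebate, buyers effectively pay Pb = Ps − 15, where Ps is the price sellers receive.
Demand in terms of Ps becomes Qd = 354 − 0.6(Ps − 15) = 363 - 0.6Ps. Setting this equal to supply: 363 - 0.6Ps = -304 + 9Ps, so Ps = 3335/48.
Buyers pay Pb = 3335/48 − 15 = 2615/48; Q' = -304 + 9·(3335/48) = 321.3125.
Government outlay = subsidy × quantity = 15 × 321.3125 = 4819.6875.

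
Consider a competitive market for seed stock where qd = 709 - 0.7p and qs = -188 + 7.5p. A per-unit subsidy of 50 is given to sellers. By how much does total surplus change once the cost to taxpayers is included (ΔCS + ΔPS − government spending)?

Net change in total surplus = -65625/82

Pre-subsidy: 709 - 0.7p = -188 + 7.5p gives p* = 4485/41, q* = 51859/82.
With the subsidy, sellers receive ps = pb + 50 for each unit, where pb is the price buyers pay.
Supply in terms of pb becomes qs = -188 + 7.5(pb + 50) = 187 + 7.5pb. Setting this equal to demand: 709 - 0.7pb = 187 + 7.5pb, so pb = 2610/41.
Sellers receive ps = 2610/41 + 50 = 4660/41; q' = 709 − 0.7·(2610/41) = 27242/41.
ΔCS = ½(51859/82 + 27242/41)(4485/41 − 2610/41) = 199393125/6724; ΔPS = ½(51859/82 + 27242/41)(4660/41 − 4485/41) = 18610025/6724.
Government spending = 50 × 27242/41 = 1362100/41.
Net change = 199393125/6724 + 18610025/6724 − 1362100/41 = -65625/82. The loss equals the DWL triangle ½·50·2625/82.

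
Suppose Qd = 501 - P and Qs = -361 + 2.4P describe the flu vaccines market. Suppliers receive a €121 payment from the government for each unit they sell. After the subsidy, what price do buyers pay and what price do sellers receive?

Pre-subsidy: 501 - P = -361 + 2.4P gives P* = 4310/17, Q* = 4207/17.
With the subsidy, sellers receive Ps = Pb + 121 for each unit, where Pb is the price buyers pay.
Supply in terms of Pb becomes Qs = -361 + 2.4(Pb + 121) = -70.6 + 2.4Pb. Setting this equal to demand: 501 - Pb = -70.6 + 2.4Pb, so Pb = 2858/17.
Sellers receive Ps = 2858/17 + 121 = 4915/17; Q' = 501 − 1·(2858/17) = 5659/17.

Buyers pay 2858/17; sellers receive 4915/17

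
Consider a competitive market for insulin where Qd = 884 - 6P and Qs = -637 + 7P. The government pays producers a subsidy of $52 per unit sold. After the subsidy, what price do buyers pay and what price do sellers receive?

Buyers pay $89; sellers receive $141

Pre-subsidy: 884 - 6P = -637 + 7P gives P* = 117, Q* = 182.
With the subsidy, sellers receive Ps = Pb + 52 for each unit, where Pb is the price buyers pay.
Supply in terms of Pb becomes Qs = -637 + 7(Pb + 52) = -273 + 7Pb. Setting this equal to demand: 884 - 6Pb = -273 + 7Pb, so Pb = 89.
Sellers receive Ps = 89 + 52 = 141; Q' = 884 − 6·89 = 350.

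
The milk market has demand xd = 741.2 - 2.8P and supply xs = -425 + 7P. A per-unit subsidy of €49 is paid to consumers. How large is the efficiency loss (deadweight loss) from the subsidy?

Pre-subsidy: 741.2 - 2.8P = -425 + 7P gives P* = 119, x* = 408.
With the rebate, buyers effectively pay Pb = Ps − 49, where Ps is the price sellers receive.
Demand in terms of Ps becomes xd = 741.2 − 2.8(Ps − 49) = 878.4 - 2.8Ps. Setting this equal to supply: 878.4 - 2.8Ps = -425 + 7Ps, so Ps = 133.
Buyers pay Pb = 133 − 49 = 84; x' = -425 + 7·133 = 506.
The subsidy expands output by 506 − 408 = 98 past the efficient level; on those units the gap between marginal cost and willingness to pay runs from 0 up to 49.
DWL = ½ × 49 × 98 = 2401.

Deadweight loss = €2401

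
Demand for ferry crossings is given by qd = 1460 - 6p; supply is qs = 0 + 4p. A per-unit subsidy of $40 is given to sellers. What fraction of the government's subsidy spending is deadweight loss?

DWL / government spending = 6/85

Pre-subsidy: 1460 - 6p = 0 + 4p gives p* = 146, q* = 584.
With the subsidy, sellers receive ps = pb + 40 for each unit, where pb is the price buyers pay.
Supply in terms of pb becomes qs = 0 + 4(pb + 40) = 160 + 4pb. Setting this equal to demand: 1460 - 6pb = 160 + 4pb, so pb = 130.
Sellers receive ps = 130 + 40 = 170; q' = 1460 − 6·130 = 680.
ΔCS = ½(584 + 680)(146 − 130) = 10112; ΔPS = ½(584 + 680)(170 − 146) = 15168.
Government spending = 40 × 680 = 27200.
DWL = ½ × 40 × (680 − 584) = 1920; fraction = 1920 / 27200 = 6/85.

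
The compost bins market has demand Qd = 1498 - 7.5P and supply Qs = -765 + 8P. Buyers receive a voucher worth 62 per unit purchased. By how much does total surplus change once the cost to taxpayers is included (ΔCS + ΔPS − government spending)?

Net change in total surplus = -7440

Pre-subsidy: 1498 - 7.5P = -765 + 8P gives P* = 146, Q* = 403.
With the rebate, buyers effectively pay Pb = Ps − 62, where Ps is the price sellers receive.
Demand in terms of Ps becomes Qd = 1498 − 7.5(Ps − 62) = 1963 - 7.5Ps. Setting this equal to supply: 1963 - 7.5Ps = -765 + 8Ps, so Ps = 176.
Buyers pay Pb = 176 − 62 = 114; Q' = -765 + 8·176 = 643.
ΔCS = ½(403 + 643)(146 − 114) = 16736; ΔPS = ½(403 + 643)(176 − 146) = 15690.
Government spending = 62 × 643 = 39866.
Net change = 16736 + 15690 − 39866 = -7440. The loss equals the DWL triangle ½·62·240.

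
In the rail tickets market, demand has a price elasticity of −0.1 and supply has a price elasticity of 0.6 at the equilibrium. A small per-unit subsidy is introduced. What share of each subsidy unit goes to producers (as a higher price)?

Producer share = 1/7

For a small subsidy around the equilibrium, the benefit split depends on the relative slopes, which at a point are proportional to the elasticities.
Buyer share = εs/(εs + |εd|) = 0.6/(0.6 + 0.1) = 6/7; seller share = |εd|/(εs + |εd|) = 1/7.
So producers capture 1/7 of the subsidy.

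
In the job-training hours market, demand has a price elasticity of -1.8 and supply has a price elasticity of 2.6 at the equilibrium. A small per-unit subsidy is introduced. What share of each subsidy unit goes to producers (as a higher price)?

For a small subsidy around the equilibrium, the benefit split depends on the relative slopes, which at a point are proportional to the elasticities.
Buyer share = εs/(εs + |εd|) = 2.6/(2.6 + 1.8) = 13/22; seller share = |εd|/(εs + |εd|) = 9/22.
So producers capture 9/22 of the subsidy.

Producer share = 9/22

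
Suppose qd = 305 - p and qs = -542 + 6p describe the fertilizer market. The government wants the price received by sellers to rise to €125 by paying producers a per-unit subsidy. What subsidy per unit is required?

Required subsidy s = €28 per unit

At a seller price of 125, quantity supplied is -542 + 6·125 = 208.
Buyers absorb 208 only when they pay pb with 305 − 1·pb = 208, i.e. pb = 97.
s = ps − pb = 125 − 97 = 28.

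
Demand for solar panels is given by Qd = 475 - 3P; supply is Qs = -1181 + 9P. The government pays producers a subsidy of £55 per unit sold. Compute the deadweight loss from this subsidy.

Pre-subsidy: 475 - 3P = -1181 + 9P gives P* = 138, Q* = 61.
With the subsidy, sellers receive Ps = Pb + 55 for each unit, where Pb is the price buyers pay.
Supply in terms of Pb becomes Qs = -1181 + 9(Pb + 55) = -686 + 9Pb. Setting this equal to demand: 475 - 3Pb = -686 + 9Pb, so Pb = 96.75.
Sellers receive Ps = 96.75 + 55 = 151.75; Q' = 475 − 3·96.75 = 184.75.
The subsidy expands output by 184.75 − 61 = 123.75 past the efficient level; on those units the gap between marginal cost and willingness to pay runs from 0 up to 55.
DWL = ½ × 55 × 123.75 = 3403.125.

Deadweight loss = £3403.125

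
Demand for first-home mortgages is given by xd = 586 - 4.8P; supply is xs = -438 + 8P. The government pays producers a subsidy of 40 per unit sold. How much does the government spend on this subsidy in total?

Pre-subsidy: 586 - 4.8P = -438 + 8P gives P* = 80, x* = 202.
With the subsidy, sellers receive Ps = Pb + 40 for each unit, where Pb is the price buyers pay.
Supply in terms of Pb becomes xs = -438 + 8(Pb + 40) = -118 + 8Pb. Setting this equal to demand: 586 - 4.8Pb = -118 + 8Pb, so Pb = 55.
Sellers receive Ps = 55 + 40 = 95; x' = 586 − 4.8·55 = 322.
Government outlay = subsidy × quantity = 40 × 322 = 12880.

Government cost = 12880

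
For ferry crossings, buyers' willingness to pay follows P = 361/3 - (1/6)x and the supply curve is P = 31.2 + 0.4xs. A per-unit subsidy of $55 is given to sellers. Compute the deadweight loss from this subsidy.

Deadweight loss = 45375/17

Pre-subsidy: 361/3 - (1/6)x = 31.2 + 0.4x gives x* = 2674/17 and P* = 1600/17.
With the subsidy, sellers receive Ps = Pb + 55 for each unit, where Pb is the price buyers pay.
On the curves, Pb = 361/3 - (1/6)x and Ps = 31.2 + 0.4x; the wedge Ps − Pb = 55 gives 31.2 + 0.4x − (361/3 - (1/6)x) = 55, so x' = 4324/17.
Then Pb = 361/3 − (1/6)·(4324/17) = 1325/17 and Ps = 31.2 + 0.4·(4324/17) = 2260/17.
The subsidy expands output by 4324/17 − 2674/17 = 1650/17 past the efficient level; on those units the gap between marginal cost and willingness to pay runs from 0 up to 55.
DWL = ½ × 55 × 1650/17 = 45375/17.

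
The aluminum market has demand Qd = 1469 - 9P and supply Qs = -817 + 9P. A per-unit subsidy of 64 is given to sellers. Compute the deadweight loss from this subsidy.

Pre-subsidy: 1469 - 9P = -817 + 9P gives P* = 127, Q* = 326.
With the subsidy, sellers receive Ps = Pb + 64 for each unit, where Pb is the price buyers pay.
Supply in terms of Pb becomes Qs = -817 + 9(Pb + 64) = -241 + 9Pb. Setting this equal to demand: 1469 - 9Pb = -241 + 9Pb, so Pb = 95.
Sellers receive Ps = 95 + 64 = 159; Q' = 1469 − 9·95 = 614.
The subsidy expands output by 614 − 326 = 288 past the efficient level; on those units the gap between marginal cost and willingness to pay runs from 0 up to 64.
DWL = ½ × 64 × 288 = 9216.

Deadweight loss = 9216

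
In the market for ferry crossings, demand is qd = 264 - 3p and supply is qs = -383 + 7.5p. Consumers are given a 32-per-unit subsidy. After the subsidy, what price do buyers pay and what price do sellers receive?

Buyers pay 814/21; sellers receive 1486/21

Pre-subsidy: 264 - 3p = -383 + 7.5p gives p* = 1294/21, q* = 554/7.
With the rebate, buyers effectively pay pb = ps − 32, where ps is the price sellers receive.
Demand in terms of ps becomes qd = 264 − 3(ps − 32) = 360 - 3ps. Setting this equal to supply: 360 - 3ps = -383 + 7.5ps, so ps = 1486/21.
Buyers pay pb = 1486/21 − 32 = 814/21; q' = -383 + 7.5·(1486/21) = 1034/7.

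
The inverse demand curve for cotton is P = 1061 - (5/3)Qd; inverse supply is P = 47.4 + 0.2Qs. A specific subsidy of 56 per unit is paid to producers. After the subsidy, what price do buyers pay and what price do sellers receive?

Buyers pay 106; sellers receive 162

Pre-subsidy: 1061 - (5/3)Q = 47.4 + 0.2Q gives Q* = 543 and P* = 156.
With the subsidy, sellers receive Ps = Pb + 56 for each unit, where Pb is the price buyers pay.
On the curves, Pb = 1061 - (5/3)Q and Ps = 47.4 + 0.2Q; the wedge Ps − Pb = 56 gives 47.4 + 0.2Q − (1061 - (5/3)Q) = 56, so Q' = 573.
Then Pb = 1061 − (5/3)·573 = 106 and Ps = 47.4 + 0.2·573 = 162.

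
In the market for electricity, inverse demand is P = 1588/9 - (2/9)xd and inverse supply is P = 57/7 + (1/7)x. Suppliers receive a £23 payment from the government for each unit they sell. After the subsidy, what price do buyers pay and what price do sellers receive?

Pre-subsidy: 1588/9 - (2/9)x = 57/7 + (1/7)x gives x* = 461 and P* = 74.
With the subsidy, sellers receive Ps = Pb + 23 for each unit, where Pb is the price buyers pay.
On the curves, Pb = 1588/9 - (2/9)x and Ps = 57/7 + (1/7)x; the wedge Ps − Pb = 23 gives 57/7 + (1/7)x − (1588/9 - (2/9)x) = 23, so x' = 524.
Then Pb = 1588/9 − (2/9)·524 = 60 and Ps = 57/7 + (1/7)·524 = 83.

Buyers pay £60; sellers receive £83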